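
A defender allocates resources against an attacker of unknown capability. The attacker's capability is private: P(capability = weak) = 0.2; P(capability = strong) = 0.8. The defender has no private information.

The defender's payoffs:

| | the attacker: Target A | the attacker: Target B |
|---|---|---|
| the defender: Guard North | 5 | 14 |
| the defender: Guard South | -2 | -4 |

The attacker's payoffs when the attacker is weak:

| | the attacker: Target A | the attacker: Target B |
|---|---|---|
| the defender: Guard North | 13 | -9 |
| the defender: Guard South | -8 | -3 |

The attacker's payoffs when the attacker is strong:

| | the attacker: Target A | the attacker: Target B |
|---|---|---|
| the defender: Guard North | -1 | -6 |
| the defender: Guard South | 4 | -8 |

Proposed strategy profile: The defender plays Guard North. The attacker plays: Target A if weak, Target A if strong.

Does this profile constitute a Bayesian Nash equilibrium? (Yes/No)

The defender plays Guard North: E[Guard North] = 0.2·(5) + 0.8·(5) = 5; E[Guard South] = -2. Best-responding. ✓
The attacker (capability weak), facing Guard North: Target A gives 13, Target B gives -9. Proposed Target A is best. ✓
The attacker (capability strong), facing Guard North: Target A gives -1, Target B gives -6. Proposed Target A is best. ✓

Yes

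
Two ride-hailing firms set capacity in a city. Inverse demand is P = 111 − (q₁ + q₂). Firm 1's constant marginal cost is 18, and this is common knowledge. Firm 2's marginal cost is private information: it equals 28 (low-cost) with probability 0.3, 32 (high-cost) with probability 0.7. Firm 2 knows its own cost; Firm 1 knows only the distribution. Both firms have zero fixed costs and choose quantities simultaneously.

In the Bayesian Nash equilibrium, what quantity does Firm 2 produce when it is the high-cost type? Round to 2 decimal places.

21.87

Firm 2 with cost c maximizes (111 − (q₁+q₂) − c)·q₂, giving q₂(c) = (111 − c − q₁)/2.
E[c₂] = 0.3·28 + 0.7·32 = 30.8
Firm 1's FOC against E[q₂] yields q₁ = (111 − 2·18 + E[c₂])/3 = (111 − 36 + 30.8)/3 = 35.2667.
q₂(high-cost) = (111 − 32 − 35.2667)/2 = 21.8667.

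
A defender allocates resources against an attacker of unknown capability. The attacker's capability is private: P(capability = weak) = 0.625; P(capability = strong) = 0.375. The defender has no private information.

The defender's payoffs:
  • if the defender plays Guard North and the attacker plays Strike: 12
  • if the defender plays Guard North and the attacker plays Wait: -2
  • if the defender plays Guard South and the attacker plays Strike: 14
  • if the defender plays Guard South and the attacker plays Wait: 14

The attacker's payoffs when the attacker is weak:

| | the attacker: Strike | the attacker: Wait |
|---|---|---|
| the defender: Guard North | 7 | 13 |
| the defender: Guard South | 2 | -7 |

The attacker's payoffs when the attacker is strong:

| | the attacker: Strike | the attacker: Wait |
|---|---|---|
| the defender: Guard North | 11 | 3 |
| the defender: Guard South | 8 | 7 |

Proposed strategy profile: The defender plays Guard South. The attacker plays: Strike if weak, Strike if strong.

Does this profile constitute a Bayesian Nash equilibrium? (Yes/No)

The defender plays Guard South: E[Guard South] = 0.625·(14) + 0.375·(14) = 14; E[Guard North] = 12. Best-responding. ✓
The attacker (capability weak), facing Guard South: Strike gives 2, Wait gives -7. Proposed Strike is best. ✓
The attacker (capability strong), facing Guard South: Strike gives 8, Wait gives 7. Proposed Strike is best. ✓

Yes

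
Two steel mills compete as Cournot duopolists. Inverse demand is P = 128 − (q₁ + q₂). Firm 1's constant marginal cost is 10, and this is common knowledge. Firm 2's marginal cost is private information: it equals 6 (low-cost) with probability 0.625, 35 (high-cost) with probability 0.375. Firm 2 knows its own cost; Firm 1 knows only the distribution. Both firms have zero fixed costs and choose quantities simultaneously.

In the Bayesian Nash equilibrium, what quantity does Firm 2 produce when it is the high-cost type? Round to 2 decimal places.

25.69

Type-c best response for Firm 2: q₂(c) = (128 − c)/2 − q₁/2.
Firm 1 maximizes expected profit; its first-order condition is 128 − 2q₁ − E[q₂] − 10 = 0.
Substituting E[q₂] and solving: E[c₂] = 16.875, so q₁ = (128 − 2·10 + 16.875)/3 = 41.625.
q₂(high-cost) = (128 − 35 − 41.625)/2 = 25.6875.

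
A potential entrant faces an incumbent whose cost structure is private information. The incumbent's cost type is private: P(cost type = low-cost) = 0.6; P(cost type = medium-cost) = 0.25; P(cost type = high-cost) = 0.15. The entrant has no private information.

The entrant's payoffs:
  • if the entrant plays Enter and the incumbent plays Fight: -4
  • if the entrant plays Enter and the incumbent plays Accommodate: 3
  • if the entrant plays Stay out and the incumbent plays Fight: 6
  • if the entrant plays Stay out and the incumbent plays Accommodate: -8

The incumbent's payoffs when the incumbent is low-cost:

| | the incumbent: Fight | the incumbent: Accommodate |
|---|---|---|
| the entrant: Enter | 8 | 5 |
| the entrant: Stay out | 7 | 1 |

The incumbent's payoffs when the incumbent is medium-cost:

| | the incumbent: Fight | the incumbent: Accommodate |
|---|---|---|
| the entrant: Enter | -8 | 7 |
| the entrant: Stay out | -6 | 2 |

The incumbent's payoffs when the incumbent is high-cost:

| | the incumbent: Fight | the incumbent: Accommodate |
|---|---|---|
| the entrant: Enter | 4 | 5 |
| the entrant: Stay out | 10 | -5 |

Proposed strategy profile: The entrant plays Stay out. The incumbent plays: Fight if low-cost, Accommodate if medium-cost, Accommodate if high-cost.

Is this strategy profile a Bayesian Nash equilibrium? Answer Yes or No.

No

A profile is a BNE iff every type of every player is best-responding given beliefs about the other side.
The entrant plays Stay out: E[Stay out] = 0.6·(6) + 0.25·(-8) + 0.15·(-8) = 0.4; E[Enter] = -1.2. Best-responding. ✓
The incumbent (cost type low-cost), facing Stay out: Fight gives 7, Accommodate gives 1. Proposed Fight is best. ✓
The incumbent (cost type medium-cost), facing Stay out: Fight gives -6, Accommodate gives 2. Proposed Accommodate is best. ✓
The incumbent (cost type high-cost), facing Stay out: Fight gives 10, Accommodate gives -5. Proposed Accommodate is not best — profitable deviation exists. ✗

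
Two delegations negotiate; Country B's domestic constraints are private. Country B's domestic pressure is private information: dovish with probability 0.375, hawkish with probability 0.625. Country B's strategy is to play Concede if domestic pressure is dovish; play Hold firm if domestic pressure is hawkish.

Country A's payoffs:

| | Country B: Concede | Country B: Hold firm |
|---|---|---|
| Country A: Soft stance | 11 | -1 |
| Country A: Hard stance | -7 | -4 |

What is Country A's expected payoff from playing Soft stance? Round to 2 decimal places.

3.50

Take the expectation over Country B's domestic pressure, weighting each type's action by its prior probability.
E[Soft stance] = 0.375·11 + 0.625·(-1) = 4.125 + (-0.625) = 3.5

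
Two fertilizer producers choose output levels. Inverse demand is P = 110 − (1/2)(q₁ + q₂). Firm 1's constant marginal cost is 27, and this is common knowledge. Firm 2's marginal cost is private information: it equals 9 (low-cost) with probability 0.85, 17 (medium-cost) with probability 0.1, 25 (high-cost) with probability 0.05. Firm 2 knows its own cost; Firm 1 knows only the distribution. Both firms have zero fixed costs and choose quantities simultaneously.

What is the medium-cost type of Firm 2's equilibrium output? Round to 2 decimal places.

Firm 2 with cost c maximizes (110 − (1/2)(q₁+q₂) − c)·q₂, giving q₂(c) = (110 − c − (1/2)q₁).
E[c₂] = 0.85·9 + 0.1·17 + 0.05·25 = 10.6
Firm 1's FOC against E[q₂] yields q₁ = (110 − 2·27 + E[c₂])/(3/2) = (110 − 54 + 10.6)/(3/2) = 44.4.
q₂(medium-cost) = (110 − 17 − (1/2)·44.4) = 70.8.

70.80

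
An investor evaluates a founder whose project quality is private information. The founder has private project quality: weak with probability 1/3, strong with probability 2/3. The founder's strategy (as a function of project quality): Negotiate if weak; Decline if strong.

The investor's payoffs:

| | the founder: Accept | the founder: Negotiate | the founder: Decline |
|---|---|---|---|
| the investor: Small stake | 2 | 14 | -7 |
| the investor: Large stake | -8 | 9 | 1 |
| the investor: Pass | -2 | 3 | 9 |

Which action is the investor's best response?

Pass

Compute the investor's expected payoff for each action, taking the expectation over the founder's type.
E[Small stake] = 1/3·(14) + 2/3·(-7) = 0
E[Large stake] = 1/3·(9) + 2/3·(1) = 11/3
E[Pass] = 1/3·(3) + 2/3·(9) = 7
Best response: Pass (7 is the largest).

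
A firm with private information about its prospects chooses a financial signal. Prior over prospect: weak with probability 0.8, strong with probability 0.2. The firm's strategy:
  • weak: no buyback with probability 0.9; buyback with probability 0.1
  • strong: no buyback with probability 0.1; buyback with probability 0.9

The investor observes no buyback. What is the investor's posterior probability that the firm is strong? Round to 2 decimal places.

0.03

P(no buyback) = 0.8·0.9 + 0.2·0.1 = 0.74
P(strong | no buyback) = (0.2·0.1) / 0.74 = 0.02 / 0.74 = 0.027027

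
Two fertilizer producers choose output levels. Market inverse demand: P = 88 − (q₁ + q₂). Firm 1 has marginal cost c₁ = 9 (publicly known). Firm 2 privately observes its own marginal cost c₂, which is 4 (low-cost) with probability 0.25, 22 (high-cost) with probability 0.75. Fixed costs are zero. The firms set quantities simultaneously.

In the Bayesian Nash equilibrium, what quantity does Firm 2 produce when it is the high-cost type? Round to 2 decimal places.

Each type of Firm 2 best-responds to q₁; Firm 1 best-responds to the expected q₂ over Firm 2's types.
Firm 2 with cost c maximizes (88 − (q₁+q₂) − c)·q₂, giving q₂(c) = (88 − c − q₁)/2.
E[c₂] = 0.25·4 + 0.75·22 = 17.5
Firm 1's FOC against E[q₂] yields q₁ = (88 − 2·9 + E[c₂])/3 = (88 − 18 + 17.5)/3 = 29.1667.
q₂(high-cost) = (88 − 22 − 29.1667)/2 = 18.4167.

18.42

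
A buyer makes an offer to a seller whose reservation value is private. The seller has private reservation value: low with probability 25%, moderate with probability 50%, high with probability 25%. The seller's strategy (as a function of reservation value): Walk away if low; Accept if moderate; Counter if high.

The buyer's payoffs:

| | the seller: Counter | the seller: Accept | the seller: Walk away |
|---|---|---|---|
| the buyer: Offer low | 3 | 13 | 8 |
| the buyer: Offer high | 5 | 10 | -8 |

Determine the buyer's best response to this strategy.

Offer low

E[Offer low] = 0.25·(8) + 0.5·(13) + 0.25·(3) = 9.25
E[Offer high] = 0.25·(-8) + 0.5·(10) + 0.25·(5) = 4.25
Best response: Offer low (9.25 is the largest).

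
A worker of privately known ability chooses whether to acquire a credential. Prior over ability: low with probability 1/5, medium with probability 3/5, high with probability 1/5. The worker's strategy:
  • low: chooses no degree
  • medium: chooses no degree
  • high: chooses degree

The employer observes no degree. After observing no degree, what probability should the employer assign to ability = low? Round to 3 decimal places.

0.250

P(no degree) = (1/5)·1 + (3/5)·1 + (1/5)·0 = 4/5
P(low | no degree) = ((1/5)·1) / (4/5) = (1/5) / (4/5) = 1/4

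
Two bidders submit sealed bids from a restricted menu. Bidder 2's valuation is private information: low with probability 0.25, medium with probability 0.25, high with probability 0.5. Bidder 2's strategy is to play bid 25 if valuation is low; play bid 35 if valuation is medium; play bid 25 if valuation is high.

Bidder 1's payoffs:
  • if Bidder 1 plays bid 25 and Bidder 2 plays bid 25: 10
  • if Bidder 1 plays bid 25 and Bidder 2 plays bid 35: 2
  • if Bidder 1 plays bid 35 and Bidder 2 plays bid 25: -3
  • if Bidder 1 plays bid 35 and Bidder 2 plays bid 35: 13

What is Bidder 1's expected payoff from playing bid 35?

Take the expectation over Bidder 2's valuation, weighting each type's action by its prior probability.
E[bid 35] = 0.25·(-3) + 0.25·13 + 0.5·(-3) = (-0.75) + 3.25 + (-1.5) = 1

1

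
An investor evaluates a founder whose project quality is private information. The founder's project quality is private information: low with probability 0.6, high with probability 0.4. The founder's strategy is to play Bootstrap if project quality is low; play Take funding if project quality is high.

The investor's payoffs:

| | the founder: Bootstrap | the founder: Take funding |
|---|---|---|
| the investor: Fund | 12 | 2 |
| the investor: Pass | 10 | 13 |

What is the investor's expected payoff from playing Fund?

8

Take the expectation over the founder's project quality, weighting each type's action by its prior probability.
E[Fund] = 0.6·12 + 0.4·2 = 7.2 + 0.8 = 8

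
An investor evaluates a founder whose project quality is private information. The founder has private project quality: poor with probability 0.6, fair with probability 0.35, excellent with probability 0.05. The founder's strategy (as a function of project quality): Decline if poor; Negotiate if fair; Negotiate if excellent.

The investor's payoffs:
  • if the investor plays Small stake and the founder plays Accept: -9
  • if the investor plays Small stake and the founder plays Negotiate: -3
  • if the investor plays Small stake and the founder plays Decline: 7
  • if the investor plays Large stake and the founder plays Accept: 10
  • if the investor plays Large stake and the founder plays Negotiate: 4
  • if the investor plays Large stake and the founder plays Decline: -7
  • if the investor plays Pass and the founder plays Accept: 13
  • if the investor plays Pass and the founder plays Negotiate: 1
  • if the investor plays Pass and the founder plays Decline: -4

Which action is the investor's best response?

Small stake

E[Small stake] = 0.6·(7) + 0.35·(-3) + 0.05·(-3) = 3
E[Large stake] = 0.6·(-7) + 0.35·(4) + 0.05·(4) = -2.6
E[Pass] = 0.6·(-4) + 0.35·(1) + 0.05·(1) = -2
Best response: Small stake (3 is the largest).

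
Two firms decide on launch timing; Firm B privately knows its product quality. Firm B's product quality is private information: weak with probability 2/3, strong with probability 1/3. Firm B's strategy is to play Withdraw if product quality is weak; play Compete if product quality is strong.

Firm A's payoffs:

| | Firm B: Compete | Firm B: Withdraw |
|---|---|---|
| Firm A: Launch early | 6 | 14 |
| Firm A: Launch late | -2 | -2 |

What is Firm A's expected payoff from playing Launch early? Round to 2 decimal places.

Take the expectation over Firm B's product quality, weighting each type's action by its prior probability.
E[Launch early] = 2/3·14 + 1/3·6 = 28/3 + 2 = 34/3

11.33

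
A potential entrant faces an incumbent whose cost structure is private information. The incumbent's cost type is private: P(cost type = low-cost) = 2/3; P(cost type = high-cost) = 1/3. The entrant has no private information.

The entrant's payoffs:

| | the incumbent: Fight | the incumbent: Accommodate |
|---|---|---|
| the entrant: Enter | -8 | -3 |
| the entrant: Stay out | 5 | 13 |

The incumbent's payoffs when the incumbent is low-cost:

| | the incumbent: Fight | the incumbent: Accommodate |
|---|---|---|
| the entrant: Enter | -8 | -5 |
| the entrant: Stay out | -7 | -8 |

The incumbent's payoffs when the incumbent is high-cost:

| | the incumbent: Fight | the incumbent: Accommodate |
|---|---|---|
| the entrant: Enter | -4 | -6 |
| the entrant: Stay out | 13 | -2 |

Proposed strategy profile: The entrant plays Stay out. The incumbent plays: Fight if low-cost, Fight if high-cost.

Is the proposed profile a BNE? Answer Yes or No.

The entrant plays Stay out: E[Stay out] = 2/3·(5) + 1/3·(5) = 5; E[Enter] = -8. Best-responding. ✓
The incumbent (cost type low-cost), facing Stay out: Fight gives -7, Accommodate gives -8. Proposed Fight is best. ✓
The incumbent (cost type high-cost), facing Stay out: Fight gives 13, Accommodate gives -2. Proposed Fight is best. ✓

Yes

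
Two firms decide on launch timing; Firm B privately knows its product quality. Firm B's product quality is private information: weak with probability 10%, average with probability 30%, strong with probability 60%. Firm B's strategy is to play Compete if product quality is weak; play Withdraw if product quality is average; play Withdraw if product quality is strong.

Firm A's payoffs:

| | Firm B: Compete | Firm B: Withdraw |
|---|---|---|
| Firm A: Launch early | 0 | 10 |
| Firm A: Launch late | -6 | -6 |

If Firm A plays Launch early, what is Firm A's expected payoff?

Take the expectation over Firm B's product quality, weighting each type's action by its prior probability.
E[Launch early] = 0.1·0 + 0.3·10 + 0.6·10 = 0 + 3 + 6 = 9

9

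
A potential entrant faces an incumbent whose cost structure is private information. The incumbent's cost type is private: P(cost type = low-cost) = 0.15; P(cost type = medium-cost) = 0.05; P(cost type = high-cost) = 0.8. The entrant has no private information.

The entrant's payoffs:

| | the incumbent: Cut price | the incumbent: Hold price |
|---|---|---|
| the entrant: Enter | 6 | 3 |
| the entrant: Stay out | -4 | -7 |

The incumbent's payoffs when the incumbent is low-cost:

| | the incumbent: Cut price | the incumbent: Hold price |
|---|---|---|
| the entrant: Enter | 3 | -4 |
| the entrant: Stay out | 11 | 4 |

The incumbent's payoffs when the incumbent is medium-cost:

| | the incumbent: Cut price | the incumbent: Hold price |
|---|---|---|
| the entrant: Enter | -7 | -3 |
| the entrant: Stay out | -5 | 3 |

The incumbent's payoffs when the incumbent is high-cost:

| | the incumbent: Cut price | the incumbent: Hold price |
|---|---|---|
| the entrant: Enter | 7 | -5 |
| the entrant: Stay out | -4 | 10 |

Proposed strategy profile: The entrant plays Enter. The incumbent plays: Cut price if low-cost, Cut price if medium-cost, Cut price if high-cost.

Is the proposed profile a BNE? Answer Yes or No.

The entrant plays Enter: E[Enter] = 0.15·(6) + 0.05·(6) + 0.8·(6) = 6; E[Stay out] = -4. Best-responding. ✓
The incumbent (cost type low-cost), facing Enter: Cut price gives 3, Hold price gives -4. Proposed Cut price is best. ✓
The incumbent (cost type medium-cost), facing Enter: Cut price gives -7, Hold price gives -3. Proposed Cut price is not best — profitable deviation exists. ✗
The incumbent (cost type high-cost), facing Enter: Cut price gives 7, Hold price gives -5. Proposed Cut price is best. ✓

No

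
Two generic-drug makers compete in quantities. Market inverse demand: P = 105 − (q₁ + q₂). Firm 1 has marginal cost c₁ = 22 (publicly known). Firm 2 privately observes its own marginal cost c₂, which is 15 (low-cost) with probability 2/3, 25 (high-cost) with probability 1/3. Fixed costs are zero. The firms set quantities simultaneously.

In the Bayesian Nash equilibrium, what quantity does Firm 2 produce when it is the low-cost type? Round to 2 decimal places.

31.78

Type-c best response for Firm 2: q₂(c) = (105 − c)/2 − q₁/2.
Firm 1 maximizes expected profit; its first-order condition is 105 − 2q₁ − E[q₂] − 22 = 0.
Substituting E[q₂] and solving: E[c₂] = 18.3333, so q₁ = (105 − 2·22 + 18.3333)/3 = 26.4444.
q₂(low-cost) = (105 − 15 − 26.4444)/2 = 31.7778.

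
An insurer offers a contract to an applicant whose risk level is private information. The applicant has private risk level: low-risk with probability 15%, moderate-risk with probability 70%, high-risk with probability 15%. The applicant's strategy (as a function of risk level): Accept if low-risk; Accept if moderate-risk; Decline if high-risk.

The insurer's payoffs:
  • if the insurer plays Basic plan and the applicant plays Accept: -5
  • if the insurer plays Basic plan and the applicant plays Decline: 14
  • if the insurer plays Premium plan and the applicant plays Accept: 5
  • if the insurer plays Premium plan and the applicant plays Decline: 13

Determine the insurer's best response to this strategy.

Premium plan

E[Basic plan] = 0.15·(-5) + 0.7·(-5) + 0.15·(14) = -2.15
E[Premium plan] = 0.15·(5) + 0.7·(5) + 0.15·(13) = 6.2
Best response: Premium plan (6.2 is the largest).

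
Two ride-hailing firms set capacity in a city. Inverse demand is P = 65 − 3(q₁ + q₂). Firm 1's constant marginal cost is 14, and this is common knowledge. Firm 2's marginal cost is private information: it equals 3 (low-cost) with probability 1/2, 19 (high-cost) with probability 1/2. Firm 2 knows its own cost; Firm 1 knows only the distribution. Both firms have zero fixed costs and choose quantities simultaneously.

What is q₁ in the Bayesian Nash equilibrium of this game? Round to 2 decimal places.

5.33

Each type of Firm 2 best-responds to q₁; Firm 1 best-responds to the expected q₂ over Firm 2's types.
Firm 2 with cost c maximizes (65 − 3(q₁+q₂) − c)·q₂, giving q₂(c) = (65 − c − 3q₁)/6.
E[c₂] = 1/2·3 + 1/2·19 = 11
Firm 1's FOC against E[q₂] yields q₁ = (65 − 2·14 + E[c₂])/9 = (65 − 28 + 11)/9 = 5.33333.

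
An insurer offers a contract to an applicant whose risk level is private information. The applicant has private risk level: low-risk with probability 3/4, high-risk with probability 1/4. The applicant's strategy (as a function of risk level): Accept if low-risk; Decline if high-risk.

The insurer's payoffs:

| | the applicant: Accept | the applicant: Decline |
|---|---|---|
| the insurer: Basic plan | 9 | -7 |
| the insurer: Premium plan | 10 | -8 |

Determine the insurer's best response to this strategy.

E[Basic plan] = 3/4·(9) + 1/4·(-7) = 5
E[Premium plan] = 3/4·(10) + 1/4·(-8) = 11/2
Best response: Premium plan (11/2 is the largest).

Premium plan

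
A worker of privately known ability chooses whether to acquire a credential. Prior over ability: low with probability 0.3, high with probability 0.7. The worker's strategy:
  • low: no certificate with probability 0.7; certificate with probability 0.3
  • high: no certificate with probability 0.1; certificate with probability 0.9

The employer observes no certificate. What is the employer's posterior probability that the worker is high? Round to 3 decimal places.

P(no certificate) = 0.3·0.7 + 0.7·0.1 = 0.28
P(high | no certificate) = (0.7·0.1) / 0.28 = 0.07 / 0.28 = 0.25

0.250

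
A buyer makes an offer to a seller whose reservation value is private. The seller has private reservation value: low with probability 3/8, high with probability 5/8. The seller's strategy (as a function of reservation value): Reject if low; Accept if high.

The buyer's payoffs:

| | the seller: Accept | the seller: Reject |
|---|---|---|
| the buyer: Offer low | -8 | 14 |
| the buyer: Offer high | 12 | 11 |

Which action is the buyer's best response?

Offer high

Compute the buyer's expected payoff for each action, taking the expectation over the seller's type.
E[Offer low] = 3/8·(14) + 5/8·(-8) = 1/4
E[Offer high] = 3/8·(11) + 5/8·(12) = 93/8
Best response: Offer high (93/8 is the largest).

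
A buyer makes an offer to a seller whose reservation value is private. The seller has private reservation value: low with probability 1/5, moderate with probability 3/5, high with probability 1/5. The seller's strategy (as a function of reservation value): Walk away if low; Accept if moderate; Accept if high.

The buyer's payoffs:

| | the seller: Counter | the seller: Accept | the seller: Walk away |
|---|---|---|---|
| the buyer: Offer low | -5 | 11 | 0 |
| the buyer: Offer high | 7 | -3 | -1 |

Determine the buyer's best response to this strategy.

Compute the buyer's expected payoff for each action, taking the expectation over the seller's type.
E[Offer low] = 1/5·(0) + 3/5·(11) + 1/5·(11) = 44/5
E[Offer high] = 1/5·(-1) + 3/5·(-3) + 1/5·(-3) = -13/5
Best response: Offer low (44/5 is the largest).

Offer low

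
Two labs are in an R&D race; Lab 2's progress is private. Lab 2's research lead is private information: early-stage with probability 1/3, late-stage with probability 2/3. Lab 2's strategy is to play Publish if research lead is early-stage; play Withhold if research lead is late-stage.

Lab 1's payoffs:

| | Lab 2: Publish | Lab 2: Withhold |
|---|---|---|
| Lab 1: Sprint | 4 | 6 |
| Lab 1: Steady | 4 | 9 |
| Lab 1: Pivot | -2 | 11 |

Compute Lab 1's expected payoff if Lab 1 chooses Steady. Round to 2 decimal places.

7.33

E[Steady] = 1/3·4 + 2/3·9 = 4/3 + 6 = 22/3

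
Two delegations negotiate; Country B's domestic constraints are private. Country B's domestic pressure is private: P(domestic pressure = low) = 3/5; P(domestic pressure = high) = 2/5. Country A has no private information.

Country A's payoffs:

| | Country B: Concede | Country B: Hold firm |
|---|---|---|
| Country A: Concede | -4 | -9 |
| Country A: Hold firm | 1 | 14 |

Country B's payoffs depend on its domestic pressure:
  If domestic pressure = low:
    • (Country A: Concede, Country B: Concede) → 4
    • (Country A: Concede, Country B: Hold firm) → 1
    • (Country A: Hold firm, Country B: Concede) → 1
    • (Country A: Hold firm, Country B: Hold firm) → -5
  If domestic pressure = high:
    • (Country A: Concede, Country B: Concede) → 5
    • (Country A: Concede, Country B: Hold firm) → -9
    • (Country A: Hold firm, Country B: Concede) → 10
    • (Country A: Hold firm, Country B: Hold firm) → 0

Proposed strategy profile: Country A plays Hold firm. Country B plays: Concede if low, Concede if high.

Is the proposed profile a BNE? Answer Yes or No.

Yes

Country A plays Hold firm: E[Hold firm] = 3/5·(1) + 2/5·(1) = 1; E[Concede] = -4. Best-responding. ✓
Country B (domestic pressure low), facing Hold firm: Concede gives 1, Hold firm gives -5. Proposed Concede is best. ✓
Country B (domestic pressure high), facing Hold firm: Concede gives 10, Hold firm gives 0. Proposed Concede is best. ✓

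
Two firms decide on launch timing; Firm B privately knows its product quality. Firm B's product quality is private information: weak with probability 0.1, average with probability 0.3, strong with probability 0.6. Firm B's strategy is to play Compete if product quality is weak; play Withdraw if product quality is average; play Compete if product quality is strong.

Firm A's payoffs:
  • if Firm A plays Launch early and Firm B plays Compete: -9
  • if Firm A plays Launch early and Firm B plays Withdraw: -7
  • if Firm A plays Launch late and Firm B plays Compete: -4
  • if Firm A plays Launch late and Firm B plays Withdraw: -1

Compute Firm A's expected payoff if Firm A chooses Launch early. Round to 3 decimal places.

-8.400

Take the expectation over Firm B's product quality, weighting each type's action by its prior probability.
E[Launch early] = 0.1·(-9) + 0.3·(-7) + 0.6·(-9) = (-0.9) + (-2.1) + (-5.4) = -8.4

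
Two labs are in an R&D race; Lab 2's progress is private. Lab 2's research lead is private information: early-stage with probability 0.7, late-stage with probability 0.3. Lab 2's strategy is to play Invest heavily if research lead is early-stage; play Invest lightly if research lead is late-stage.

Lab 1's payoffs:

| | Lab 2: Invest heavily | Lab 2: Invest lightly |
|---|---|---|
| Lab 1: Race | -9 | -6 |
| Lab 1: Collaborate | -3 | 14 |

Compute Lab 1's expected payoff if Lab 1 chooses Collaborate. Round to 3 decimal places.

E[Collaborate] = 0.7·(-3) + 0.3·14 = (-2.1) + 4.2 = 2.1

2.100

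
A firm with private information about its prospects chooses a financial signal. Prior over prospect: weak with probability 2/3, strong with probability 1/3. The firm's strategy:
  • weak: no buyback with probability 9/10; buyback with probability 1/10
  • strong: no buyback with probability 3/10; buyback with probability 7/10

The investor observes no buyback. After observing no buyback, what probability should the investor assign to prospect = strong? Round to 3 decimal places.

0.143

Apply Bayes' rule using the sender's strategy as the likelihood.
P(no buyback) = (2/3)·(9/10) + (1/3)·(3/10) = 7/10
P(strong | no buyback) = ((1/3)·(3/10)) / (7/10) = (1/10) / (7/10) = 1/7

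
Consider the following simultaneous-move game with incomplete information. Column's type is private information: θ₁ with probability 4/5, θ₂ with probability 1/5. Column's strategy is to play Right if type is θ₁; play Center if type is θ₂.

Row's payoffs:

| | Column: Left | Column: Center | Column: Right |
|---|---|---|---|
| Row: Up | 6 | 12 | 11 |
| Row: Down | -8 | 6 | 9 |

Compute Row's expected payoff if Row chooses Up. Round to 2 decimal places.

E[Up] = 4/5·11 + 1/5·12 = 44/5 + 12/5 = 56/5

11.20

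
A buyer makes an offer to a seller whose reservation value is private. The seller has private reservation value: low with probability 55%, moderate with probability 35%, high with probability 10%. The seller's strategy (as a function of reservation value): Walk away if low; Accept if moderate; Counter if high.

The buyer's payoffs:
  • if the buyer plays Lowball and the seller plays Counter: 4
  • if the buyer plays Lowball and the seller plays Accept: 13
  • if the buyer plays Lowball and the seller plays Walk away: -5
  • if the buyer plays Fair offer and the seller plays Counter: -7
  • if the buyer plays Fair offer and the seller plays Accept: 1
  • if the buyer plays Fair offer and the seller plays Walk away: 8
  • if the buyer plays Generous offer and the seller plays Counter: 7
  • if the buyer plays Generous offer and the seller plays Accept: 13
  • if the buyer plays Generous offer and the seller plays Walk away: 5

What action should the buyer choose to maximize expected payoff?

Generous offer

E[Lowball] = 0.55·(-5) + 0.35·(13) + 0.1·(4) = 2.2
E[Fair offer] = 0.55·(8) + 0.35·(1) + 0.1·(-7) = 4.05
E[Generous offer] = 0.55·(5) + 0.35·(13) + 0.1·(7) = 8
Best response: Generous offer (8 is the largest).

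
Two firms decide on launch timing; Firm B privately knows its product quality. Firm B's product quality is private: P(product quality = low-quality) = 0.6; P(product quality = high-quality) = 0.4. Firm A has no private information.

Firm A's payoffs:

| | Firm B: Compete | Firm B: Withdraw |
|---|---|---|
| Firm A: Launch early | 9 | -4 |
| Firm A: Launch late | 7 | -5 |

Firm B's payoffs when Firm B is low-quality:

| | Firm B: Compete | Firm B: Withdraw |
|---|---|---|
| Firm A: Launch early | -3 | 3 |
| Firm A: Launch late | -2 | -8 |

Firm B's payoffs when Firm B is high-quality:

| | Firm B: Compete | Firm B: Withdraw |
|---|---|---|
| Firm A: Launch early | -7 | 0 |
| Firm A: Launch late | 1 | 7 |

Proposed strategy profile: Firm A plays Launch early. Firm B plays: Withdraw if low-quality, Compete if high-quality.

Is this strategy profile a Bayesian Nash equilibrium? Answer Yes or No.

No

Firm A plays Launch early: E[Launch early] = 0.6·(-4) + 0.4·(9) = 1.2; E[Launch late] = -0.2. Best-responding. ✓
Firm B (product quality low-quality), facing Launch early: Compete gives -3, Withdraw gives 3. Proposed Withdraw is best. ✓
Firm B (product quality high-quality), facing Launch early: Compete gives -7, Withdraw gives 0. Proposed Compete is not best — profitable deviation exists. ✗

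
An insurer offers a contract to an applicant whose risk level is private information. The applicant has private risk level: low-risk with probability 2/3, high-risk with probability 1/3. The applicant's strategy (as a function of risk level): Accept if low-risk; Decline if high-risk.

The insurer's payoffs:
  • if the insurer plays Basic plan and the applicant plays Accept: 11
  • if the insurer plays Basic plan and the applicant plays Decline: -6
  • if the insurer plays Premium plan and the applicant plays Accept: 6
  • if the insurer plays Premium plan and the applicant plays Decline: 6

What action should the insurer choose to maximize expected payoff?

Compute the insurer's expected payoff for each action, taking the expectation over the applicant's type.
E[Basic plan] = 2/3·(11) + 1/3·(-6) = 16/3
E[Premium plan] = 2/3·(6) + 1/3·(6) = 6
Best response: Premium plan (6 is the largest).

Premium plan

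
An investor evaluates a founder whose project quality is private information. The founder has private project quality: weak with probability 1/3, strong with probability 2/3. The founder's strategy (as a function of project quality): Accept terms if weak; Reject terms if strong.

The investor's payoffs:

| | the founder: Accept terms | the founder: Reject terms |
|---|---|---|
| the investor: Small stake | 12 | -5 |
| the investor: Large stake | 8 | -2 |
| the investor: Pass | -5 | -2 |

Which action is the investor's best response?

Large stake

Compute the investor's expected payoff for each action, taking the expectation over the founder's type.
E[Small stake] = 1/3·(12) + 2/3·(-5) = 2/3
E[Large stake] = 1/3·(8) + 2/3·(-2) = 4/3
E[Pass] = 1/3·(-5) + 2/3·(-2) = -3
Best response: Large stake (4/3 is the largest).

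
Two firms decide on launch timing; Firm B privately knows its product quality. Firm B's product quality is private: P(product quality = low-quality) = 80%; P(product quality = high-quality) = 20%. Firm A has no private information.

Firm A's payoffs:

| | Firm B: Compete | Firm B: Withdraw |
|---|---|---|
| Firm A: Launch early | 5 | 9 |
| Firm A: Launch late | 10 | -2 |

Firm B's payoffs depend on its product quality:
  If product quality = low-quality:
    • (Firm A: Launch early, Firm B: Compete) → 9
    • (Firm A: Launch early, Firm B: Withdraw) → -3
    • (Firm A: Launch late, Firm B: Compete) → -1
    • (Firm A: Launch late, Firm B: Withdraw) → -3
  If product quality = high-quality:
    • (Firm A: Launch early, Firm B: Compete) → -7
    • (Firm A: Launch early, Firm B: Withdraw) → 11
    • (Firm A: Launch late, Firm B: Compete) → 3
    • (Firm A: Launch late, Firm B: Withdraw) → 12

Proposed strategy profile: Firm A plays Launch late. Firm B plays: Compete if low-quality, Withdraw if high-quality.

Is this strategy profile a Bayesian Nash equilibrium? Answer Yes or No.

Yes

A profile is a BNE iff every type of every player is best-responding given beliefs about the other side.
Firm A plays Launch late: E[Launch late] = 0.8·(10) + 0.2·(-2) = 7.6; E[Launch early] = 5.8. Best-responding. ✓
Firm B (product quality low-quality), facing Launch late: Compete gives -1, Withdraw gives -3. Proposed Compete is best. ✓
Firm B (product quality high-quality), facing Launch late: Compete gives 3, Withdraw gives 12. Proposed Withdraw is best. ✓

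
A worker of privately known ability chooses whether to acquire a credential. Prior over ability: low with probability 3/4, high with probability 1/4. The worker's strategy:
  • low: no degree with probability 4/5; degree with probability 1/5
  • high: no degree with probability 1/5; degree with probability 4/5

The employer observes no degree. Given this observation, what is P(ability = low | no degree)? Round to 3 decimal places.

0.923

P(no degree) = (3/4)·(4/5) + (1/4)·(1/5) = 13/20
P(low | no degree) = ((3/4)·(4/5)) / (13/20) = (3/5) / (13/20) = 12/13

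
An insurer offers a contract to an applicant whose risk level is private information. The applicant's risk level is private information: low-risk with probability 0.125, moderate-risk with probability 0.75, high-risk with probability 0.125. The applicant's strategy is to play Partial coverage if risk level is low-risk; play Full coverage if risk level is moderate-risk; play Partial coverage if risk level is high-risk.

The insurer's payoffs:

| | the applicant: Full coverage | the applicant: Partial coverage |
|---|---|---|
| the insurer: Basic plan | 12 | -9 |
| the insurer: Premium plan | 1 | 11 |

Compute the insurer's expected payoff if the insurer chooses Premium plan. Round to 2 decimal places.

E[Premium plan] = 0.125·11 + 0.75·1 + 0.125·11 = 1.375 + 0.75 + 1.375 = 3.5

3.50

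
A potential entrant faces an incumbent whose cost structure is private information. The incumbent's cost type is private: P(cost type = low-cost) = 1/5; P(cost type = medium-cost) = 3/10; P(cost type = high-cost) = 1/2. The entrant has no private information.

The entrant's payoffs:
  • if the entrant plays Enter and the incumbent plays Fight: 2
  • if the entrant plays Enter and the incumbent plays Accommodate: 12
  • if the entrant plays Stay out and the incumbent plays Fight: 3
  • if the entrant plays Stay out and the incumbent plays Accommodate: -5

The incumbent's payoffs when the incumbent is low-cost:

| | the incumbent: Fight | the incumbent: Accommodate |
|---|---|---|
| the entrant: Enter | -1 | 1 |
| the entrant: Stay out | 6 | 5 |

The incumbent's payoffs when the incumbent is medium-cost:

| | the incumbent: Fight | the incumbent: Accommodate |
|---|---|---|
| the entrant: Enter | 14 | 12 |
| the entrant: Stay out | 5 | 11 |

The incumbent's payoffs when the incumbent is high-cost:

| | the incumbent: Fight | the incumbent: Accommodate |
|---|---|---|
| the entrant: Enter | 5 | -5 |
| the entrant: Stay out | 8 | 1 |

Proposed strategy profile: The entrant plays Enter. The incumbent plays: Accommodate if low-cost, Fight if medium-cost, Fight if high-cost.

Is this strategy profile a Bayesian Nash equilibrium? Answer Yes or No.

The entrant plays Enter: E[Enter] = 1/5·(12) + 3/10·(2) + 1/2·(2) = 4; E[Stay out] = 7/5. Best-responding. ✓
The incumbent (cost type low-cost), facing Enter: Fight gives -1, Accommodate gives 1. Proposed Accommodate is best. ✓
The incumbent (cost type medium-cost), facing Enter: Fight gives 14, Accommodate gives 12. Proposed Fight is best. ✓
The incumbent (cost type high-cost), facing Enter: Fight gives 5, Accommodate gives -5. Proposed Fight is best. ✓

Yes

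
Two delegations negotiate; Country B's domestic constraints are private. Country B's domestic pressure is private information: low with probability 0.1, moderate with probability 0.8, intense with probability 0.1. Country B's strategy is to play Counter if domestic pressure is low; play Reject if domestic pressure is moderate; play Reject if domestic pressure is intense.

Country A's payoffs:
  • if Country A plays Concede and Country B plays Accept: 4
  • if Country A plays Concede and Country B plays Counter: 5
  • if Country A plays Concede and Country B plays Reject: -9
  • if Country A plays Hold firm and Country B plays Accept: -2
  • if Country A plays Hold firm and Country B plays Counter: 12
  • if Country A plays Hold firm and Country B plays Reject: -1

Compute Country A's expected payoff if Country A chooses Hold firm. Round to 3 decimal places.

0.300

Take the expectation over Country B's domestic pressure, weighting each type's action by its prior probability.
E[Hold firm] = 0.1·12 + 0.8·(-1) + 0.1·(-1) = 1.2 + (-0.8) + (-0.1) = 0.3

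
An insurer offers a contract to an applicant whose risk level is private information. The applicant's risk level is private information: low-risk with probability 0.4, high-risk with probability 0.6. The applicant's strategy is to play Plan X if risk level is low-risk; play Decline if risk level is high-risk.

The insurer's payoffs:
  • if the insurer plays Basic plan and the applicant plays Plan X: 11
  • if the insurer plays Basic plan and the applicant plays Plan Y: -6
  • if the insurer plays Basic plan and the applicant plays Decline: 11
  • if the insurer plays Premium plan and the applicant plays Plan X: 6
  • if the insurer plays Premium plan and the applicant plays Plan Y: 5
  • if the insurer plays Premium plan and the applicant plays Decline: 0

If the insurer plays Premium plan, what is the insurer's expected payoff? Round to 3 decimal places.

2.400

E[Premium plan] = 0.4·6 + 0.6·0 = 2.4 + 0 = 2.4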